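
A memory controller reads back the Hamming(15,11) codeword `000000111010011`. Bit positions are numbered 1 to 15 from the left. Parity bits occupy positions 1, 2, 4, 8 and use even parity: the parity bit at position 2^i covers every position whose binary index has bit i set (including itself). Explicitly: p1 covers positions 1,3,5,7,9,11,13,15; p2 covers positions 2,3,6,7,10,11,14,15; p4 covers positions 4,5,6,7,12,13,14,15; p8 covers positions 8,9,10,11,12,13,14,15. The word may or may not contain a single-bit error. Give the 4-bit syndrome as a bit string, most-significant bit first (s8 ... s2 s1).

1100

s1: b1⊕b3⊕b5⊕b7⊕b9⊕b11⊕b13⊕b15 = 0⊕0⊕0⊕1⊕1⊕1⊕0⊕1 = 0
s2: b2⊕b3⊕b6⊕b7⊕b10⊕b11⊕b14⊕b15 = 0⊕0⊕0⊕1⊕0⊕1⊕1⊕1 = 0
s4: b4⊕b5⊕b6⊕b7⊕b12⊕b13⊕b14⊕b15 = 0⊕0⊕0⊕1⊕0⊕0⊕1⊕1 = 1
s8: b8⊕b9⊕b10⊕b11⊕b12⊕b13⊕b14⊕b15 = 1⊕1⊕0⊕1⊕0⊕0⊕1⊕1 = 1
Syndrome (s8...s1) = 1100 → position 12.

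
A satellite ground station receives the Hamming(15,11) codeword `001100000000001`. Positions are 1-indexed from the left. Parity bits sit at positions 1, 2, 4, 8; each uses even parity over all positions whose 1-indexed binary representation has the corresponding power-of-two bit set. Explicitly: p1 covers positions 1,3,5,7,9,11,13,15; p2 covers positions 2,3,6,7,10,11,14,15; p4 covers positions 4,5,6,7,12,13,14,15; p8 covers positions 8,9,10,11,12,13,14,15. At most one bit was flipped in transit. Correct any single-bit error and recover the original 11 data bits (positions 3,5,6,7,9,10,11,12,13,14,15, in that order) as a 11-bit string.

10000000001

s1: b1⊕b3⊕b5⊕b7⊕b9⊕b11⊕b13⊕b15 = 0⊕1⊕0⊕0⊕0⊕0⊕0⊕1 = 0
s2: b2⊕b3⊕b6⊕b7⊕b10⊕b11⊕b14⊕b15 = 0⊕1⊕0⊕0⊕0⊕0⊕0⊕1 = 0
s4: b4⊕b5⊕b6⊕b7⊕b12⊕b13⊕b14⊕b15 = 1⊕0⊕0⊕0⊕0⊕0⊕0⊕1 = 0
s8: b8⊕b9⊕b10⊕b11⊕b12⊕b13⊕b14⊕b15 = 0⊕0⊕0⊕0⊕0⊕0⊕0⊕1 = 1
Syndrome (s8...s1) = 1000 → position 8.
Flip bit 8: corrected codeword = 001100010000001
Data bits at positions 3,5,6,7,9,10,11,12,13,14,15: 10000000001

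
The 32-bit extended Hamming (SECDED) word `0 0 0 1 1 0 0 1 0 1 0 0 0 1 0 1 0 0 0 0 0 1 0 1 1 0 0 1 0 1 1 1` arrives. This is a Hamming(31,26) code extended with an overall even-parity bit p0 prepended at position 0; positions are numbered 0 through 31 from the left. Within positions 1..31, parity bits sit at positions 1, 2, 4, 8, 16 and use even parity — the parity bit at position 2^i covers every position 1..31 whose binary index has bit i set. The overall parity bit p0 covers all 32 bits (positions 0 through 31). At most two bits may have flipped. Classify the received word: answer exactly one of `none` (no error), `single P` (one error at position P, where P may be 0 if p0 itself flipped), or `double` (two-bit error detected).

s1: b1⊕b3⊕b5⊕b7⊕b9⊕b11⊕b13⊕b15⊕b17⊕b19⊕b21⊕b23⊕b25⊕b27⊕b29⊕b31 = 0⊕1⊕0⊕1⊕1⊕0⊕1⊕1⊕0⊕0⊕1⊕1⊕0⊕1⊕1⊕1 = 0
s2: b2⊕b3⊕b6⊕b7⊕b10⊕b11⊕b14⊕b15⊕b18⊕b19⊕b22⊕b23⊕b26⊕b27⊕b30⊕b31 = 0⊕1⊕0⊕1⊕0⊕0⊕0⊕1⊕0⊕0⊕0⊕1⊕0⊕1⊕1⊕1 = 1
s4: b4⊕b5⊕b6⊕b7⊕b12⊕b13⊕b14⊕b15⊕b20⊕b21⊕b22⊕b23⊕b28⊕b29⊕b30⊕b31 = 1⊕0⊕0⊕1⊕0⊕1⊕0⊕1⊕0⊕1⊕0⊕1⊕0⊕1⊕1⊕1 = 1
s8: b8⊕b9⊕b10⊕b11⊕b12⊕b13⊕b14⊕b15⊕b24⊕b25⊕b26⊕b27⊕b28⊕b29⊕b30⊕b31 = 0⊕1⊕0⊕0⊕0⊕1⊕0⊕1⊕1⊕0⊕0⊕1⊕0⊕1⊕1⊕1 = 0
s16: b16⊕b17⊕b18⊕b19⊕b20⊕b21⊕b22⊕b23⊕b24⊕b25⊕b26⊕b27⊕b28⊕b29⊕b30⊕b31 = 0⊕0⊕0⊕0⊕0⊕1⊕0⊕1⊕1⊕0⊕0⊕1⊕0⊕1⊕1⊕1 = 1
Syndrome (s16...s1) = 10110 → position 22.
Overall parity (XOR of all 32 bits, including p0): 0⊕0⊕0⊕1⊕1⊕0⊕0⊕1⊕0⊕1⊕0⊕0⊕0⊕1⊕0⊕1⊕0⊕0⊕0⊕0⊕0⊕1⊕0⊕1⊕1⊕0⊕0⊕1⊕0⊕1⊕1⊕1 = 1
Overall=1, syndrome position=22 → single-bit error at position 22.

single 22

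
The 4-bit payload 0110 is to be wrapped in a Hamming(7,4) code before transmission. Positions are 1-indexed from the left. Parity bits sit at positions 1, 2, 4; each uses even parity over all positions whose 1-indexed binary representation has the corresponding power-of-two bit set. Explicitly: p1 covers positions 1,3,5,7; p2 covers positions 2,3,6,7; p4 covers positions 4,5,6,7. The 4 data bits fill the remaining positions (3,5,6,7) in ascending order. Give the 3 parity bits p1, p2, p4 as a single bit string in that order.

Place data bits at non-power-of-two positions: b3=0, b5=1, b6=1, b7=0.
p1 = XOR of data positions {3,5,7} = 0⊕1⊕0 = 1
p2 = XOR of data positions {3,6,7} = 0⊕1⊕0 = 1
p4 = XOR of data positions {5,6,7} = 1⊕1⊕0 = 0
Parity bits p1,p2,p4 = 110

110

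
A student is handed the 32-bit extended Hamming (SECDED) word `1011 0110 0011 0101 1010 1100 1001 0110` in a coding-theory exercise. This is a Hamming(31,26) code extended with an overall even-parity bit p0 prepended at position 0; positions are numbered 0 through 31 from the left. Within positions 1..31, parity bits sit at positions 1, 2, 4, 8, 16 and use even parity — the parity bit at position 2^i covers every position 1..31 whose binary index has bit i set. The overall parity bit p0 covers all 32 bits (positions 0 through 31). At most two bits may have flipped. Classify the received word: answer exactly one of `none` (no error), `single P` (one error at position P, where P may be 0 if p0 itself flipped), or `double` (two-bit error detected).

single 2

s1: b1⊕b3⊕b5⊕b7⊕b9⊕b11⊕b13⊕b15⊕b17⊕b19⊕b21⊕b23⊕b25⊕b27⊕b29⊕b31 = 0⊕1⊕1⊕0⊕0⊕1⊕1⊕1⊕0⊕0⊕1⊕0⊕0⊕1⊕1⊕0 = 0
s2: b2⊕b3⊕b6⊕b7⊕b10⊕b11⊕b14⊕b15⊕b18⊕b19⊕b22⊕b23⊕b26⊕b27⊕b30⊕b31 = 1⊕1⊕1⊕0⊕1⊕1⊕0⊕1⊕1⊕0⊕0⊕0⊕0⊕1⊕1⊕0 = 1
s4: b4⊕b5⊕b6⊕b7⊕b12⊕b13⊕b14⊕b15⊕b20⊕b21⊕b22⊕b23⊕b28⊕b29⊕b30⊕b31 = 0⊕1⊕1⊕0⊕0⊕1⊕0⊕1⊕1⊕1⊕0⊕0⊕0⊕1⊕1⊕0 = 0
s8: b8⊕b9⊕b10⊕b11⊕b12⊕b13⊕b14⊕b15⊕b24⊕b25⊕b26⊕b27⊕b28⊕b29⊕b30⊕b31 = 0⊕0⊕1⊕1⊕0⊕1⊕0⊕1⊕1⊕0⊕0⊕1⊕0⊕1⊕1⊕0 = 0
s16: b16⊕b17⊕b18⊕b19⊕b20⊕b21⊕b22⊕b23⊕b24⊕b25⊕b26⊕b27⊕b28⊕b29⊕b30⊕b31 = 1⊕0⊕1⊕0⊕1⊕1⊕0⊕0⊕1⊕0⊕0⊕1⊕0⊕1⊕1⊕0 = 0
Syndrome (s16...s1) = 00010 → position 2.
Overall parity (XOR of all 32 bits, including p0): 1⊕0⊕1⊕1⊕0⊕1⊕1⊕0⊕0⊕0⊕1⊕1⊕0⊕1⊕0⊕1⊕1⊕0⊕1⊕0⊕1⊕1⊕0⊕0⊕1⊕0⊕0⊕1⊕0⊕1⊕1⊕0 = 1
Overall=1, syndrome position=2 → single-bit error at position 2.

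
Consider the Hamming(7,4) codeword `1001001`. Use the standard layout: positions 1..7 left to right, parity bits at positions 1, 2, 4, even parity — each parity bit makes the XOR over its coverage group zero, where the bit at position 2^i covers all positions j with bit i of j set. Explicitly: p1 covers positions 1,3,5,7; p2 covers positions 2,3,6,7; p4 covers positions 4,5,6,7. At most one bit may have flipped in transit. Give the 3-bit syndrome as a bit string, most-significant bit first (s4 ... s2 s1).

s1: b1⊕b3⊕b5⊕b7 = 1⊕0⊕0⊕1 = 0
s2: b2⊕b3⊕b6⊕b7 = 0⊕0⊕0⊕1 = 1
s4: b4⊕b5⊕b6⊕b7 = 1⊕0⊕0⊕1 = 0
Syndrome (s4...s1) = 010 → position 2.

010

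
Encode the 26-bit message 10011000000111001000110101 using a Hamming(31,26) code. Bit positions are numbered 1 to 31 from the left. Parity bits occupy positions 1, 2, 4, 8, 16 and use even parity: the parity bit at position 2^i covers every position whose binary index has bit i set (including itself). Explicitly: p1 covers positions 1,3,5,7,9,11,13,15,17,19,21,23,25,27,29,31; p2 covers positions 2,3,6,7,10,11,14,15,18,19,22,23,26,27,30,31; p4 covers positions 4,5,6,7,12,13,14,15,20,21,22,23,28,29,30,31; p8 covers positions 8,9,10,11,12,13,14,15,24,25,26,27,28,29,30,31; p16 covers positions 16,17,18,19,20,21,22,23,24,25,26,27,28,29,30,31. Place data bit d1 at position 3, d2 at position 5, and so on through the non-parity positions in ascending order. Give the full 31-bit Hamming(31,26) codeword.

0010001110000000111001000110101

Place data bits at non-power-of-two positions: b3=1, b5=0, b6=0, b7=1, b9=1, b10=0, b11=0, b12=0, b13=0, b14=0, b15=0, b17=1, b18=1, b19=1, b20=0, b21=0, b22=1, b23=0, b24=0, b25=0, b26=1, b27=1, b28=0, b29=1, b30=0, b31=1.
p1 = XOR of data positions {3,5,7,9,11,13,15,17,19,21,23,25,27,29,31} = 1⊕0⊕1⊕1⊕0⊕0⊕0⊕1⊕1⊕0⊕0⊕0⊕1⊕1⊕1 = 0
p2 = XOR of data positions {3,6,7,10,11,14,15,18,19,22,23,26,27,30,31} = 1⊕0⊕1⊕0⊕0⊕0⊕0⊕1⊕1⊕1⊕0⊕1⊕1⊕0⊕1 = 0
p4 = XOR of data positions {5,6,7,12,13,14,15,20,21,22,23,28,29,30,31} = 0⊕0⊕1⊕0⊕0⊕0⊕0⊕0⊕0⊕1⊕0⊕0⊕1⊕0⊕1 = 0
p8 = XOR of data positions {9,10,11,12,13,14,15,24,25,26,27,28,29,30,31} = 1⊕0⊕0⊕0⊕0⊕0⊕0⊕0⊕0⊕1⊕1⊕0⊕1⊕0⊕1 = 1
p16 = XOR of data positions {17,18,19,20,21,22,23,24,25,26,27,28,29,30,31} = 1⊕1⊕1⊕0⊕0⊕1⊕0⊕0⊕0⊕1⊕1⊕0⊕1⊕0⊕1 = 0
Codeword b1..b31 = 0010001110000000111001000110101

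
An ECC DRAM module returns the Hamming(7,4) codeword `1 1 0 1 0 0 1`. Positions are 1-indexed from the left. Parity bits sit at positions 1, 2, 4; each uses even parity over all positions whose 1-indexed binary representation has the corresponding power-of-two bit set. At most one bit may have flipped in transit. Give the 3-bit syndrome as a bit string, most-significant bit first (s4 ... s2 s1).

000

s1: b1⊕b3⊕b5⊕b7 = 1⊕0⊕0⊕1 = 0
s2: b2⊕b3⊕b6⊕b7 = 1⊕0⊕0⊕1 = 0
s4: b4⊕b5⊕b6⊕b7 = 1⊕0⊕0⊕1 = 0
Syndrome (s4...s1) = 000 → position 0 (no error).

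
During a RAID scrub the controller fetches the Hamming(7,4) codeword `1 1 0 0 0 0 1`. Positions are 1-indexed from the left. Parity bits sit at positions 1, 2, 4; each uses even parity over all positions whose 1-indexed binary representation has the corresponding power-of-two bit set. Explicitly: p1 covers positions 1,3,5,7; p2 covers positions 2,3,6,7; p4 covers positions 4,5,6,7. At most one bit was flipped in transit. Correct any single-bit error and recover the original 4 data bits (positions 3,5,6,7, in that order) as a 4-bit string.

0001

s1: b1⊕b3⊕b5⊕b7 = 1⊕0⊕0⊕1 = 0
s2: b2⊕b3⊕b6⊕b7 = 1⊕0⊕0⊕1 = 0
s4: b4⊕b5⊕b6⊕b7 = 0⊕0⊕0⊕1 = 1
Syndrome (s4...s1) = 100 → position 4.
Flip bit 4: corrected codeword = 1101001
Data bits at positions 3,5,6,7: 0001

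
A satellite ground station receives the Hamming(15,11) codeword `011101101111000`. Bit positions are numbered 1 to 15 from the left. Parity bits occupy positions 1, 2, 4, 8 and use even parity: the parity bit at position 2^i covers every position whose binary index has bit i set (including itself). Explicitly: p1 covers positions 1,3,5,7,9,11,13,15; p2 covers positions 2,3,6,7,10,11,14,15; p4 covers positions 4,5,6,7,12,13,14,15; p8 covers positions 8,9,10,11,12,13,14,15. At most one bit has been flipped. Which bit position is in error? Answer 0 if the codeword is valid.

0

s1: b1⊕b3⊕b5⊕b7⊕b9⊕b11⊕b13⊕b15 = 0⊕1⊕0⊕1⊕1⊕1⊕0⊕0 = 0
s2: b2⊕b3⊕b6⊕b7⊕b10⊕b11⊕b14⊕b15 = 1⊕1⊕1⊕1⊕1⊕1⊕0⊕0 = 0
s4: b4⊕b5⊕b6⊕b7⊕b12⊕b13⊕b14⊕b15 = 1⊕0⊕1⊕1⊕1⊕0⊕0⊕0 = 0
s8: b8⊕b9⊕b10⊕b11⊕b12⊕b13⊕b14⊕b15 = 0⊕1⊕1⊕1⊕1⊕0⊕0⊕0 = 0
Syndrome (s8...s1) = 0000 → position 0 (no error).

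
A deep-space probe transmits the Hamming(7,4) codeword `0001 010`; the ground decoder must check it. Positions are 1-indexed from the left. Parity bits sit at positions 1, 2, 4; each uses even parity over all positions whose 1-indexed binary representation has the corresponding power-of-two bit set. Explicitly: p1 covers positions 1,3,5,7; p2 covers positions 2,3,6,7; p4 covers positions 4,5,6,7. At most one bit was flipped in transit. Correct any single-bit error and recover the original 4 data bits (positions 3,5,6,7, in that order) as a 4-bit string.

0010

s1: b1⊕b3⊕b5⊕b7 = 0⊕0⊕0⊕0 = 0
s2: b2⊕b3⊕b6⊕b7 = 0⊕0⊕1⊕0 = 1
s4: b4⊕b5⊕b6⊕b7 = 1⊕0⊕1⊕0 = 0
Syndrome (s4...s1) = 010 → position 2.
Flip bit 2: corrected codeword = 0101010
Data bits at positions 3,5,6,7: 0010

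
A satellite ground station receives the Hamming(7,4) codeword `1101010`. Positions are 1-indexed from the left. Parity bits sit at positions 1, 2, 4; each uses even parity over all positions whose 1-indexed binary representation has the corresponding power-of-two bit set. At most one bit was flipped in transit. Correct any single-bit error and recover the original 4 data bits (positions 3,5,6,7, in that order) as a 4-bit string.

s1: b1⊕b3⊕b5⊕b7 = 1⊕0⊕0⊕0 = 1
s2: b2⊕b3⊕b6⊕b7 = 1⊕0⊕1⊕0 = 0
s4: b4⊕b5⊕b6⊕b7 = 1⊕0⊕1⊕0 = 0
Syndrome (s4...s1) = 001 → position 1.
Flip bit 1: corrected codeword = 0101010
Data bits at positions 3,5,6,7: 0010

0010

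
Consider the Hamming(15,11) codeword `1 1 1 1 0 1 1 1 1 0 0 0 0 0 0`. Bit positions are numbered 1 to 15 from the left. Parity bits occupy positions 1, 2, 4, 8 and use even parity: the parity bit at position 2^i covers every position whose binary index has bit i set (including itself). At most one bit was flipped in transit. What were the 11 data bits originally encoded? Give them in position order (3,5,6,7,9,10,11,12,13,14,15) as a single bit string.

s1: b1⊕b3⊕b5⊕b7⊕b9⊕b11⊕b13⊕b15 = 1⊕1⊕0⊕1⊕1⊕0⊕0⊕0 = 0
s2: b2⊕b3⊕b6⊕b7⊕b10⊕b11⊕b14⊕b15 = 1⊕1⊕1⊕1⊕0⊕0⊕0⊕0 = 0
s4: b4⊕b5⊕b6⊕b7⊕b12⊕b13⊕b14⊕b15 = 1⊕0⊕1⊕1⊕0⊕0⊕0⊕0 = 1
s8: b8⊕b9⊕b10⊕b11⊕b12⊕b13⊕b14⊕b15 = 1⊕1⊕0⊕0⊕0⊕0⊕0⊕0 = 0
Syndrome (s8...s1) = 0100 → position 4.
Flip bit 4: corrected codeword = 111001111000000
Data bits at positions 3,5,6,7,9,10,11,12,13,14,15: 10111000000

10111000000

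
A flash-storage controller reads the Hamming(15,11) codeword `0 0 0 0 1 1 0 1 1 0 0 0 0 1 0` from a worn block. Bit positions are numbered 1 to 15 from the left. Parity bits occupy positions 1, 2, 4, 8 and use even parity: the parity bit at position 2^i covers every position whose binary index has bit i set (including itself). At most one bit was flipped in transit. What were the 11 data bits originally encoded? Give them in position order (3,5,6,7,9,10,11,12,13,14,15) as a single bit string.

01101001010

s1: b1⊕b3⊕b5⊕b7⊕b9⊕b11⊕b13⊕b15 = 0⊕0⊕1⊕0⊕1⊕0⊕0⊕0 = 0
s2: b2⊕b3⊕b6⊕b7⊕b10⊕b11⊕b14⊕b15 = 0⊕0⊕1⊕0⊕0⊕0⊕1⊕0 = 0
s4: b4⊕b5⊕b6⊕b7⊕b12⊕b13⊕b14⊕b15 = 0⊕1⊕1⊕0⊕0⊕0⊕1⊕0 = 1
s8: b8⊕b9⊕b10⊕b11⊕b12⊕b13⊕b14⊕b15 = 1⊕1⊕0⊕0⊕0⊕0⊕1⊕0 = 1
Syndrome (s8...s1) = 1100 → position 12.
Flip bit 12: corrected codeword = 000011011001010
Data bits at positions 3,5,6,7,9,10,11,12,13,14,15: 01101001010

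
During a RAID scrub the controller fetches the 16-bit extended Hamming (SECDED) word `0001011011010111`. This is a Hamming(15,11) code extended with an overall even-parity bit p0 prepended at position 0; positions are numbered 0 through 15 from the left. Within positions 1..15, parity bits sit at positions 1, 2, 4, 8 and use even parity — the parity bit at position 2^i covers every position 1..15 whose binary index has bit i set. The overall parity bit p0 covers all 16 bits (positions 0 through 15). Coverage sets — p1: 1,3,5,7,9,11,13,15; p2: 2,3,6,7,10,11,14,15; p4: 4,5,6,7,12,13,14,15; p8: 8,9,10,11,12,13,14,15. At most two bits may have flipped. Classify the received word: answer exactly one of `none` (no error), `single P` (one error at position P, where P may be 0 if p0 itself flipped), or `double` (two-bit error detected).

s1: b1⊕b3⊕b5⊕b7⊕b9⊕b11⊕b13⊕b15 = 0⊕1⊕1⊕0⊕1⊕1⊕1⊕1 = 0
s2: b2⊕b3⊕b6⊕b7⊕b10⊕b11⊕b14⊕b15 = 0⊕1⊕1⊕0⊕0⊕1⊕1⊕1 = 1
s4: b4⊕b5⊕b6⊕b7⊕b12⊕b13⊕b14⊕b15 = 0⊕1⊕1⊕0⊕0⊕1⊕1⊕1 = 1
s8: b8⊕b9⊕b10⊕b11⊕b12⊕b13⊕b14⊕b15 = 1⊕1⊕0⊕1⊕0⊕1⊕1⊕1 = 0
Syndrome (s8...s1) = 0110 → position 6.
Overall parity (XOR of all 16 bits, including p0): 0⊕0⊕0⊕1⊕0⊕1⊕1⊕0⊕1⊕1⊕0⊕1⊕0⊕1⊕1⊕1 = 1
Overall=1, syndrome position=6 → single-bit error at position 6.

single 6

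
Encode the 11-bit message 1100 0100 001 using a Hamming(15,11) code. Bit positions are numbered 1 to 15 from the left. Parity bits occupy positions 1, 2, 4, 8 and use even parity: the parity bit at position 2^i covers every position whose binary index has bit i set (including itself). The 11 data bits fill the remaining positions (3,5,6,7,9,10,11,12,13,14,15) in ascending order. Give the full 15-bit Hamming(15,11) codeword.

Place data bits at non-power-of-two positions: b3=1, b5=1, b6=0, b7=0, b9=0, b10=1, b11=0, b12=0, b13=0, b14=0, b15=1.
p1 = XOR of data positions {3,5,7,9,11,13,15} = 1⊕1⊕0⊕0⊕0⊕0⊕1 = 1
p2 = XOR of data positions {3,6,7,10,11,14,15} = 1⊕0⊕0⊕1⊕0⊕0⊕1 = 1
p4 = XOR of data positions {5,6,7,12,13,14,15} = 1⊕0⊕0⊕0⊕0⊕0⊕1 = 0
p8 = XOR of data positions {9,10,11,12,13,14,15} = 0⊕1⊕0⊕0⊕0⊕0⊕1 = 0
Codeword b1..b15 = 111010000100001

111010000100001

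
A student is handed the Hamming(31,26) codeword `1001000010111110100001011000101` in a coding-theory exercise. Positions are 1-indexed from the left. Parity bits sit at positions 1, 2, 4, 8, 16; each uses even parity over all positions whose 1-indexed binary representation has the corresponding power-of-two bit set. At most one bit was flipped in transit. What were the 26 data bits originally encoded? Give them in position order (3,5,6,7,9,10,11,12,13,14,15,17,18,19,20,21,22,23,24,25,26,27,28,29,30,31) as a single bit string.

10001011111100001011000101

s1: b1⊕b3⊕b5⊕b7⊕b9⊕b11⊕b13⊕b15⊕b17⊕b19⊕b21⊕b23⊕b25⊕b27⊕b29⊕b31 = 1⊕0⊕0⊕0⊕1⊕1⊕1⊕1⊕1⊕0⊕0⊕0⊕1⊕0⊕1⊕1 = 1
s2: b2⊕b3⊕b6⊕b7⊕b10⊕b11⊕b14⊕b15⊕b18⊕b19⊕b22⊕b23⊕b26⊕b27⊕b30⊕b31 = 0⊕0⊕0⊕0⊕0⊕1⊕1⊕1⊕0⊕0⊕1⊕0⊕0⊕0⊕0⊕1 = 1
s4: b4⊕b5⊕b6⊕b7⊕b12⊕b13⊕b14⊕b15⊕b20⊕b21⊕b22⊕b23⊕b28⊕b29⊕b30⊕b31 = 1⊕0⊕0⊕0⊕1⊕1⊕1⊕1⊕0⊕0⊕1⊕0⊕0⊕1⊕0⊕1 = 0
s8: b8⊕b9⊕b10⊕b11⊕b12⊕b13⊕b14⊕b15⊕b24⊕b25⊕b26⊕b27⊕b28⊕b29⊕b30⊕b31 = 0⊕1⊕0⊕1⊕1⊕1⊕1⊕1⊕1⊕1⊕0⊕0⊕0⊕1⊕0⊕1 = 0
s16: b16⊕b17⊕b18⊕b19⊕b20⊕b21⊕b22⊕b23⊕b24⊕b25⊕b26⊕b27⊕b28⊕b29⊕b30⊕b31 = 0⊕1⊕0⊕0⊕0⊕0⊕1⊕0⊕1⊕1⊕0⊕0⊕0⊕1⊕0⊕1 = 0
Syndrome (s16...s1) = 00011 → position 3.
Flip bit 3: corrected codeword = 1011000010111110100001011000101
Data bits at positions 3,5,6,7,9,10,11,12,13,14,15,17,18,19,20,21,22,23,24,25,26,27,28,29,30,31: 10001011111100001011000101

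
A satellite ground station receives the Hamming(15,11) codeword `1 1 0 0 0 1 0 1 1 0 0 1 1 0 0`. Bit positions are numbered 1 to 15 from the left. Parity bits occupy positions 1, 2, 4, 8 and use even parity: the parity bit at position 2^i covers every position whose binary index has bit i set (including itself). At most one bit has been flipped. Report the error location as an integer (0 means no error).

s1: b1⊕b3⊕b5⊕b7⊕b9⊕b11⊕b13⊕b15 = 1⊕0⊕0⊕0⊕1⊕0⊕1⊕0 = 1
s2: b2⊕b3⊕b6⊕b7⊕b10⊕b11⊕b14⊕b15 = 1⊕0⊕1⊕0⊕0⊕0⊕0⊕0 = 0
s4: b4⊕b5⊕b6⊕b7⊕b12⊕b13⊕b14⊕b15 = 0⊕0⊕1⊕0⊕1⊕1⊕0⊕0 = 1
s8: b8⊕b9⊕b10⊕b11⊕b12⊕b13⊕b14⊕b15 = 1⊕1⊕0⊕0⊕1⊕1⊕0⊕0 = 0
Syndrome (s8...s1) = 0101 → position 5.

5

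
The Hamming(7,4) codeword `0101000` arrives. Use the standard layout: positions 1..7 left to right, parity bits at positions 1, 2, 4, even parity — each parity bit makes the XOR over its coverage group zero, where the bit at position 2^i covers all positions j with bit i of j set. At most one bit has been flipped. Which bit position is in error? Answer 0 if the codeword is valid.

s1: b1⊕b3⊕b5⊕b7 = 0⊕0⊕0⊕0 = 0
s2: b2⊕b3⊕b6⊕b7 = 1⊕0⊕0⊕0 = 1
s4: b4⊕b5⊕b6⊕b7 = 1⊕0⊕0⊕0 = 1
Syndrome (s4...s1) = 110 → position 6.

6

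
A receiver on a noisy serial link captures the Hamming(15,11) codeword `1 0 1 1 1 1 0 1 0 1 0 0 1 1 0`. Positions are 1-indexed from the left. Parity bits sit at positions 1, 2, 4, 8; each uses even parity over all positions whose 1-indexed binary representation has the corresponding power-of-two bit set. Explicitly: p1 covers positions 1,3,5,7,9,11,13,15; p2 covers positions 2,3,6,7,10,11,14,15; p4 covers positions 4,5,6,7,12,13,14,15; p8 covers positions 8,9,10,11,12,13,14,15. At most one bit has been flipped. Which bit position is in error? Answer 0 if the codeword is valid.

4

s1: b1⊕b3⊕b5⊕b7⊕b9⊕b11⊕b13⊕b15 = 1⊕1⊕1⊕0⊕0⊕0⊕1⊕0 = 0
s2: b2⊕b3⊕b6⊕b7⊕b10⊕b11⊕b14⊕b15 = 0⊕1⊕1⊕0⊕1⊕0⊕1⊕0 = 0
s4: b4⊕b5⊕b6⊕b7⊕b12⊕b13⊕b14⊕b15 = 1⊕1⊕1⊕0⊕0⊕1⊕1⊕0 = 1
s8: b8⊕b9⊕b10⊕b11⊕b12⊕b13⊕b14⊕b15 = 1⊕0⊕1⊕0⊕0⊕1⊕1⊕0 = 0
Syndrome (s8...s1) = 0100 → position 4.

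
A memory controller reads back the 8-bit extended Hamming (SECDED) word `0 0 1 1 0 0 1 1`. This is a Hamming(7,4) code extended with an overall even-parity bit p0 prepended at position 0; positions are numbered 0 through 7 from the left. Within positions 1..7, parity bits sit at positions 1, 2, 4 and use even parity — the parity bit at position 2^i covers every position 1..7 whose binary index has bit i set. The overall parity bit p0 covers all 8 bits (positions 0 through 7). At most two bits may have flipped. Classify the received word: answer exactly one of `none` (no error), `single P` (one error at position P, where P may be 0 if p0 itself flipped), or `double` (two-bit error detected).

none

s1: b1⊕b3⊕b5⊕b7 = 0⊕1⊕0⊕1 = 0
s2: b2⊕b3⊕b6⊕b7 = 1⊕1⊕1⊕1 = 0
s4: b4⊕b5⊕b6⊕b7 = 0⊕0⊕1⊕1 = 0
Syndrome (s4...s1) = 000 → position 0 (no error).
Overall parity (XOR of all 8 bits, including p0): 0⊕0⊕1⊕1⊕0⊕0⊕1⊕1 = 0
Overall=0, syndrome position=0 → no error.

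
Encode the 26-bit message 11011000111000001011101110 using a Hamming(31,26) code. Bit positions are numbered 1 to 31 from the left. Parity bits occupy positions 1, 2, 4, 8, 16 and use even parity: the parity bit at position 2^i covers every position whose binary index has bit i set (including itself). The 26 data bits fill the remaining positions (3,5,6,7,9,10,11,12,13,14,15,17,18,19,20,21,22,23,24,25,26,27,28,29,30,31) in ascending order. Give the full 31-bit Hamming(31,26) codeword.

Place data bits at non-power-of-two positions: b3=1, b5=1, b6=0, b7=1, b9=1, b10=0, b11=0, b12=0, b13=1, b14=1, b15=1, b17=0, b18=0, b19=0, b20=0, b21=0, b22=1, b23=0, b24=1, b25=1, b26=1, b27=0, b28=1, b29=1, b30=1, b31=0.
p1 = XOR of data positions {3,5,7,9,11,13,15,17,19,21,23,25,27,29,31} = 1⊕1⊕1⊕1⊕0⊕1⊕1⊕0⊕0⊕0⊕0⊕1⊕0⊕1⊕0 = 0
p2 = XOR of data positions {3,6,7,10,11,14,15,18,19,22,23,26,27,30,31} = 1⊕0⊕1⊕0⊕0⊕1⊕1⊕0⊕0⊕1⊕0⊕1⊕0⊕1⊕0 = 1
p4 = XOR of data positions {5,6,7,12,13,14,15,20,21,22,23,28,29,30,31} = 1⊕0⊕1⊕0⊕1⊕1⊕1⊕0⊕0⊕1⊕0⊕1⊕1⊕1⊕0 = 1
p8 = XOR of data positions {9,10,11,12,13,14,15,24,25,26,27,28,29,30,31} = 1⊕0⊕0⊕0⊕1⊕1⊕1⊕1⊕1⊕1⊕0⊕1⊕1⊕1⊕0 = 0
p16 = XOR of data positions {17,18,19,20,21,22,23,24,25,26,27,28,29,30,31} = 0⊕0⊕0⊕0⊕0⊕1⊕0⊕1⊕1⊕1⊕0⊕1⊕1⊕1⊕0 = 1
Codeword b1..b31 = 0111101010001111000001011101110

0111101010001111000001011101110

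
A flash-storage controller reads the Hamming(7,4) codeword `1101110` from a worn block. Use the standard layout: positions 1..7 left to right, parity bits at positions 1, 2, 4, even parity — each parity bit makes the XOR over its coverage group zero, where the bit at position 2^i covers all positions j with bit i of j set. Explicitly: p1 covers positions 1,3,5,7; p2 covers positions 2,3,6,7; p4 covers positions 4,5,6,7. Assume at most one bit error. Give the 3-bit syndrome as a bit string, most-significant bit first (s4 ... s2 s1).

100

s1: b1⊕b3⊕b5⊕b7 = 1⊕0⊕1⊕0 = 0
s2: b2⊕b3⊕b6⊕b7 = 1⊕0⊕1⊕0 = 0
s4: b4⊕b5⊕b6⊕b7 = 1⊕1⊕1⊕0 = 1
Syndrome (s4...s1) = 100 → position 4.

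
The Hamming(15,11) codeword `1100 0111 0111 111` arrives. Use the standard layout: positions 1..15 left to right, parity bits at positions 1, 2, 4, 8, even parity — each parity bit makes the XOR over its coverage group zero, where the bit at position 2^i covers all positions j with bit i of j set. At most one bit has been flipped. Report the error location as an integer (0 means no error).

11

s1: b1⊕b3⊕b5⊕b7⊕b9⊕b11⊕b13⊕b15 = 1⊕0⊕0⊕1⊕0⊕1⊕1⊕1 = 1
s2: b2⊕b3⊕b6⊕b7⊕b10⊕b11⊕b14⊕b15 = 1⊕0⊕1⊕1⊕1⊕1⊕1⊕1 = 1
s4: b4⊕b5⊕b6⊕b7⊕b12⊕b13⊕b14⊕b15 = 0⊕0⊕1⊕1⊕1⊕1⊕1⊕1 = 0
s8: b8⊕b9⊕b10⊕b11⊕b12⊕b13⊕b14⊕b15 = 1⊕0⊕1⊕1⊕1⊕1⊕1⊕1 = 1
Syndrome (s8...s1) = 1011 → position 11.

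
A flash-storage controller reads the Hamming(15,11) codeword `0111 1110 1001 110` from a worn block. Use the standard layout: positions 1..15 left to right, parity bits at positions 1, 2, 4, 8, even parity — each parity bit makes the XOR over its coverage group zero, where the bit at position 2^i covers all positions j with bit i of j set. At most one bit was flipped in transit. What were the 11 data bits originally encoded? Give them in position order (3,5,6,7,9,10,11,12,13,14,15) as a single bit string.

11101001110

s1: b1⊕b3⊕b5⊕b7⊕b9⊕b11⊕b13⊕b15 = 0⊕1⊕1⊕1⊕1⊕0⊕1⊕0 = 1
s2: b2⊕b3⊕b6⊕b7⊕b10⊕b11⊕b14⊕b15 = 1⊕1⊕1⊕1⊕0⊕0⊕1⊕0 = 1
s4: b4⊕b5⊕b6⊕b7⊕b12⊕b13⊕b14⊕b15 = 1⊕1⊕1⊕1⊕1⊕1⊕1⊕0 = 1
s8: b8⊕b9⊕b10⊕b11⊕b12⊕b13⊕b14⊕b15 = 0⊕1⊕0⊕0⊕1⊕1⊕1⊕0 = 0
Syndrome (s8...s1) = 0111 → position 7.
Flip bit 7: corrected codeword = 011111001001110
Data bits at positions 3,5,6,7,9,10,11,12,13,14,15: 11101001110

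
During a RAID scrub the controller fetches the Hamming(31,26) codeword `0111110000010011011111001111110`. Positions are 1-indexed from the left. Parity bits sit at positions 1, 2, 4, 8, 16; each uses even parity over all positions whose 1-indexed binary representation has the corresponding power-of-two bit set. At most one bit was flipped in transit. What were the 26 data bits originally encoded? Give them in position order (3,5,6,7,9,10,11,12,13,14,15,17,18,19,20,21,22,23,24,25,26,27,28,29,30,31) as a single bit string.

11100001001011111001111110

s1: b1⊕b3⊕b5⊕b7⊕b9⊕b11⊕b13⊕b15⊕b17⊕b19⊕b21⊕b23⊕b25⊕b27⊕b29⊕b31 = 0⊕1⊕1⊕0⊕0⊕0⊕0⊕1⊕0⊕1⊕1⊕0⊕1⊕1⊕1⊕0 = 0
s2: b2⊕b3⊕b6⊕b7⊕b10⊕b11⊕b14⊕b15⊕b18⊕b19⊕b22⊕b23⊕b26⊕b27⊕b30⊕b31 = 1⊕1⊕1⊕0⊕0⊕0⊕0⊕1⊕1⊕1⊕1⊕0⊕1⊕1⊕1⊕0 = 0
s4: b4⊕b5⊕b6⊕b7⊕b12⊕b13⊕b14⊕b15⊕b20⊕b21⊕b22⊕b23⊕b28⊕b29⊕b30⊕b31 = 1⊕1⊕1⊕0⊕1⊕0⊕0⊕1⊕1⊕1⊕1⊕0⊕1⊕1⊕1⊕0 = 1
s8: b8⊕b9⊕b10⊕b11⊕b12⊕b13⊕b14⊕b15⊕b24⊕b25⊕b26⊕b27⊕b28⊕b29⊕b30⊕b31 = 0⊕0⊕0⊕0⊕1⊕0⊕0⊕1⊕0⊕1⊕1⊕1⊕1⊕1⊕1⊕0 = 0
s16: b16⊕b17⊕b18⊕b19⊕b20⊕b21⊕b22⊕b23⊕b24⊕b25⊕b26⊕b27⊕b28⊕b29⊕b30⊕b31 = 1⊕0⊕1⊕1⊕1⊕1⊕1⊕0⊕0⊕1⊕1⊕1⊕1⊕1⊕1⊕0 = 0
Syndrome (s16...s1) = 00100 → position 4.
Flip bit 4: corrected codeword = 0110110000010011011111001111110
Data bits at positions 3,5,6,7,9,10,11,12,13,14,15,17,18,19,20,21,22,23,24,25,26,27,28,29,30,31: 11100001001011111001111110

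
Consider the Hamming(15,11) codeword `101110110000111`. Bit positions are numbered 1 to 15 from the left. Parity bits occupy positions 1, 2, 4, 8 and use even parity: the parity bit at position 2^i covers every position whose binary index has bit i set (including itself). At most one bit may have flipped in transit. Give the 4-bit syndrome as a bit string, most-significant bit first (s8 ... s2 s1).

0000

s1: b1⊕b3⊕b5⊕b7⊕b9⊕b11⊕b13⊕b15 = 1⊕1⊕1⊕1⊕0⊕0⊕1⊕1 = 0
s2: b2⊕b3⊕b6⊕b7⊕b10⊕b11⊕b14⊕b15 = 0⊕1⊕0⊕1⊕0⊕0⊕1⊕1 = 0
s4: b4⊕b5⊕b6⊕b7⊕b12⊕b13⊕b14⊕b15 = 1⊕1⊕0⊕1⊕0⊕1⊕1⊕1 = 0
s8: b8⊕b9⊕b10⊕b11⊕b12⊕b13⊕b14⊕b15 = 1⊕0⊕0⊕0⊕0⊕1⊕1⊕1 = 0
Syndrome (s8...s1) = 0000 → position 0 (no error).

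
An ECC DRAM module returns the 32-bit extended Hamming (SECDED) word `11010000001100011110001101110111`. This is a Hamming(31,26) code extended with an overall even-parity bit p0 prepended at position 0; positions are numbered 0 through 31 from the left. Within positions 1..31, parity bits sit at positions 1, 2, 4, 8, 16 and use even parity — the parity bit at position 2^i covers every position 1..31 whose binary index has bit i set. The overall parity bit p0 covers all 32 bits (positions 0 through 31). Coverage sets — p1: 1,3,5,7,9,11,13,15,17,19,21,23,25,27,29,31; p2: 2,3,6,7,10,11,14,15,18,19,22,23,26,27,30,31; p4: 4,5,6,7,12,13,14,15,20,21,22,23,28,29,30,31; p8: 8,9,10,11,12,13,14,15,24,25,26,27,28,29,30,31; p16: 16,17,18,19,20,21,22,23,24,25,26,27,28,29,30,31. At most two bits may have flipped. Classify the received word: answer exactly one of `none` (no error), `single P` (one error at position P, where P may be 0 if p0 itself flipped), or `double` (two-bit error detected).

s1: b1⊕b3⊕b5⊕b7⊕b9⊕b11⊕b13⊕b15⊕b17⊕b19⊕b21⊕b23⊕b25⊕b27⊕b29⊕b31 = 1⊕1⊕0⊕0⊕0⊕1⊕0⊕1⊕1⊕0⊕0⊕1⊕1⊕1⊕1⊕1 = 0
s2: b2⊕b3⊕b6⊕b7⊕b10⊕b11⊕b14⊕b15⊕b18⊕b19⊕b22⊕b23⊕b26⊕b27⊕b30⊕b31 = 0⊕1⊕0⊕0⊕1⊕1⊕0⊕1⊕1⊕0⊕1⊕1⊕1⊕1⊕1⊕1 = 1
s4: b4⊕b5⊕b6⊕b7⊕b12⊕b13⊕b14⊕b15⊕b20⊕b21⊕b22⊕b23⊕b28⊕b29⊕b30⊕b31 = 0⊕0⊕0⊕0⊕0⊕0⊕0⊕1⊕0⊕0⊕1⊕1⊕0⊕1⊕1⊕1 = 0
s8: b8⊕b9⊕b10⊕b11⊕b12⊕b13⊕b14⊕b15⊕b24⊕b25⊕b26⊕b27⊕b28⊕b29⊕b30⊕b31 = 0⊕0⊕1⊕1⊕0⊕0⊕0⊕1⊕0⊕1⊕1⊕1⊕0⊕1⊕1⊕1 = 1
s16: b16⊕b17⊕b18⊕b19⊕b20⊕b21⊕b22⊕b23⊕b24⊕b25⊕b26⊕b27⊕b28⊕b29⊕b30⊕b31 = 1⊕1⊕1⊕0⊕0⊕0⊕1⊕1⊕0⊕1⊕1⊕1⊕0⊕1⊕1⊕1 = 1
Syndrome (s16...s1) = 11010 → position 26.
Overall parity (XOR of all 32 bits, including p0): 1⊕1⊕0⊕1⊕0⊕0⊕0⊕0⊕0⊕0⊕1⊕1⊕0⊕0⊕0⊕1⊕1⊕1⊕1⊕0⊕0⊕0⊕1⊕1⊕0⊕1⊕1⊕1⊕0⊕1⊕1⊕1 = 1
Overall=1, syndrome position=26 → single-bit error at position 26.

single 26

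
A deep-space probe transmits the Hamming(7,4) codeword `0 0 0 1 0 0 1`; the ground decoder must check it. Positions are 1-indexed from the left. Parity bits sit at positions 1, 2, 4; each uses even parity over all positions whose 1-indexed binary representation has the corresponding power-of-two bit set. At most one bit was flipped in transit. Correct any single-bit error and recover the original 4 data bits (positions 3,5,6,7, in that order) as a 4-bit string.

s1: b1⊕b3⊕b5⊕b7 = 0⊕0⊕0⊕1 = 1
s2: b2⊕b3⊕b6⊕b7 = 0⊕0⊕0⊕1 = 1
s4: b4⊕b5⊕b6⊕b7 = 1⊕0⊕0⊕1 = 0
Syndrome (s4...s1) = 011 → position 3.
Flip bit 3: corrected codeword = 0011001
Data bits at positions 3,5,6,7: 1001

1001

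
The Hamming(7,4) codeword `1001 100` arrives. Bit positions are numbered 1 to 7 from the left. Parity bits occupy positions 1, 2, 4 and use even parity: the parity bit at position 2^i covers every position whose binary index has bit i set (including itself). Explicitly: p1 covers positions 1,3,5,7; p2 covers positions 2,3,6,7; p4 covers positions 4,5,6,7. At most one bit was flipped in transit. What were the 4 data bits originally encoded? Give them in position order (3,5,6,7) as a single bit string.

s1: b1⊕b3⊕b5⊕b7 = 1⊕0⊕1⊕0 = 0
s2: b2⊕b3⊕b6⊕b7 = 0⊕0⊕0⊕0 = 0
s4: b4⊕b5⊕b6⊕b7 = 1⊕1⊕0⊕0 = 0
Syndrome (s4...s1) = 000 → position 0 (no error).
No correction needed.
Data bits at positions 3,5,6,7: 0100

0100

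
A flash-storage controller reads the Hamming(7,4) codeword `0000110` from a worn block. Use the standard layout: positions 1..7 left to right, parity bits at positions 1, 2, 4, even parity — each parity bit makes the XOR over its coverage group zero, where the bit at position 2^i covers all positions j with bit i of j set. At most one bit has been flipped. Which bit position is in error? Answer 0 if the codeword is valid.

3

s1: b1⊕b3⊕b5⊕b7 = 0⊕0⊕1⊕0 = 1
s2: b2⊕b3⊕b6⊕b7 = 0⊕0⊕1⊕0 = 1
s4: b4⊕b5⊕b6⊕b7 = 0⊕1⊕1⊕0 = 0
Syndrome (s4...s1) = 011 → position 3.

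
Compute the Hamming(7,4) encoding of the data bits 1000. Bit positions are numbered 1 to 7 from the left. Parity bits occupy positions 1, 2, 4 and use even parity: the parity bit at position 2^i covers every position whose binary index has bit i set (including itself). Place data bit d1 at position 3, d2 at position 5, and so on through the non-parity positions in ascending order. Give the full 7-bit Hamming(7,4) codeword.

Place data bits at non-power-of-two positions: b3=1, b5=0, b6=0, b7=0.
p1 = XOR of data positions {3,5,7} = 1⊕0⊕0 = 1
p2 = XOR of data positions {3,6,7} = 1⊕0⊕0 = 1
p4 = XOR of data positions {5,6,7} = 0⊕0⊕0 = 0
Codeword b1..b7 = 1110000

1110000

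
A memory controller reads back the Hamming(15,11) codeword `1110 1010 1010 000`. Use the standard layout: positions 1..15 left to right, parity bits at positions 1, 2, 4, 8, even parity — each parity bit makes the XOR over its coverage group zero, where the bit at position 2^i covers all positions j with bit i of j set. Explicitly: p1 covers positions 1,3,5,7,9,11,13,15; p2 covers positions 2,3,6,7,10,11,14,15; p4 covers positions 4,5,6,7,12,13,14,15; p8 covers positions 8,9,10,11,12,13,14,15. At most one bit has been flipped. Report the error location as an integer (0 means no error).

0

s1: b1⊕b3⊕b5⊕b7⊕b9⊕b11⊕b13⊕b15 = 1⊕1⊕1⊕1⊕1⊕1⊕0⊕0 = 0
s2: b2⊕b3⊕b6⊕b7⊕b10⊕b11⊕b14⊕b15 = 1⊕1⊕0⊕1⊕0⊕1⊕0⊕0 = 0
s4: b4⊕b5⊕b6⊕b7⊕b12⊕b13⊕b14⊕b15 = 0⊕1⊕0⊕1⊕0⊕0⊕0⊕0 = 0
s8: b8⊕b9⊕b10⊕b11⊕b12⊕b13⊕b14⊕b15 = 0⊕1⊕0⊕1⊕0⊕0⊕0⊕0 = 0
Syndrome (s8...s1) = 0000 → position 0 (no error).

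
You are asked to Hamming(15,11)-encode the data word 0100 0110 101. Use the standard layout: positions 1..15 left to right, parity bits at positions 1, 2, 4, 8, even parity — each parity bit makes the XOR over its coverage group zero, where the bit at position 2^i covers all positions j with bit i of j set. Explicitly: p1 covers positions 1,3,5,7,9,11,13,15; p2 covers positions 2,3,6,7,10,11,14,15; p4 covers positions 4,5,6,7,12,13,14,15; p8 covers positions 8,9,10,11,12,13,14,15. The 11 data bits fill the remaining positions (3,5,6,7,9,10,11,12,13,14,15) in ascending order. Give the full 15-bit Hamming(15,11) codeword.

010110000110101

Place data bits at non-power-of-two positions: b3=0, b5=1, b6=0, b7=0, b9=0, b10=1, b11=1, b12=0, b13=1, b14=0, b15=1.
p1 = XOR of data positions {3,5,7,9,11,13,15} = 0⊕1⊕0⊕0⊕1⊕1⊕1 = 0
p2 = XOR of data positions {3,6,7,10,11,14,15} = 0⊕0⊕0⊕1⊕1⊕0⊕1 = 1
p4 = XOR of data positions {5,6,7,12,13,14,15} = 1⊕0⊕0⊕0⊕1⊕0⊕1 = 1
p8 = XOR of data positions {9,10,11,12,13,14,15} = 0⊕1⊕1⊕0⊕1⊕0⊕1 = 0
Codeword b1..b15 = 010110000110101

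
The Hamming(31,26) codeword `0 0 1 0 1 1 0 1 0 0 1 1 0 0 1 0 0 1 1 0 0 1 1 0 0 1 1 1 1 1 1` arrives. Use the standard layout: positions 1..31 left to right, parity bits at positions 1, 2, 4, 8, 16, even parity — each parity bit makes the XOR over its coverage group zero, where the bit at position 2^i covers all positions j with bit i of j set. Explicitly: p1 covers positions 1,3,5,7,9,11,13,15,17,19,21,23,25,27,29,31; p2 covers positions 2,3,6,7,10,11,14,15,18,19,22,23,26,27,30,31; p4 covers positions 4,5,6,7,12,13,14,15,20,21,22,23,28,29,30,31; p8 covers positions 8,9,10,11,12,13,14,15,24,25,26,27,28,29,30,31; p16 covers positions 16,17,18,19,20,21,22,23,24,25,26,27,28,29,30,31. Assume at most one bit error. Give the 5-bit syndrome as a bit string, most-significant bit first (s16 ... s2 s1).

00001

s1: b1⊕b3⊕b5⊕b7⊕b9⊕b11⊕b13⊕b15⊕b17⊕b19⊕b21⊕b23⊕b25⊕b27⊕b29⊕b31 = 0⊕1⊕1⊕0⊕0⊕1⊕0⊕1⊕0⊕1⊕0⊕1⊕0⊕1⊕1⊕1 = 1
s2: b2⊕b3⊕b6⊕b7⊕b10⊕b11⊕b14⊕b15⊕b18⊕b19⊕b22⊕b23⊕b26⊕b27⊕b30⊕b31 = 0⊕1⊕1⊕0⊕0⊕1⊕0⊕1⊕1⊕1⊕1⊕1⊕1⊕1⊕1⊕1 = 0
s4: b4⊕b5⊕b6⊕b7⊕b12⊕b13⊕b14⊕b15⊕b20⊕b21⊕b22⊕b23⊕b28⊕b29⊕b30⊕b31 = 0⊕1⊕1⊕0⊕1⊕0⊕0⊕1⊕0⊕0⊕1⊕1⊕1⊕1⊕1⊕1 = 0
s8: b8⊕b9⊕b10⊕b11⊕b12⊕b13⊕b14⊕b15⊕b24⊕b25⊕b26⊕b27⊕b28⊕b29⊕b30⊕b31 = 1⊕0⊕0⊕1⊕1⊕0⊕0⊕1⊕0⊕0⊕1⊕1⊕1⊕1⊕1⊕1 = 0
s16: b16⊕b17⊕b18⊕b19⊕b20⊕b21⊕b22⊕b23⊕b24⊕b25⊕b26⊕b27⊕b28⊕b29⊕b30⊕b31 = 0⊕0⊕1⊕1⊕0⊕0⊕1⊕1⊕0⊕0⊕1⊕1⊕1⊕1⊕1⊕1 = 0
Syndrome (s16...s1) = 00001 → position 1.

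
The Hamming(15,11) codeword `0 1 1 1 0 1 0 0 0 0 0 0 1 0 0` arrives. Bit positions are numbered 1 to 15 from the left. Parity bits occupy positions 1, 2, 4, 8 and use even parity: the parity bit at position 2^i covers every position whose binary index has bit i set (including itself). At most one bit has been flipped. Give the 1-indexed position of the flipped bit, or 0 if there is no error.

14

s1: b1⊕b3⊕b5⊕b7⊕b9⊕b11⊕b13⊕b15 = 0⊕1⊕0⊕0⊕0⊕0⊕1⊕0 = 0
s2: b2⊕b3⊕b6⊕b7⊕b10⊕b11⊕b14⊕b15 = 1⊕1⊕1⊕0⊕0⊕0⊕0⊕0 = 1
s4: b4⊕b5⊕b6⊕b7⊕b12⊕b13⊕b14⊕b15 = 1⊕0⊕1⊕0⊕0⊕1⊕0⊕0 = 1
s8: b8⊕b9⊕b10⊕b11⊕b12⊕b13⊕b14⊕b15 = 0⊕0⊕0⊕0⊕0⊕1⊕0⊕0 = 1
Syndrome (s8...s1) = 1110 → position 14.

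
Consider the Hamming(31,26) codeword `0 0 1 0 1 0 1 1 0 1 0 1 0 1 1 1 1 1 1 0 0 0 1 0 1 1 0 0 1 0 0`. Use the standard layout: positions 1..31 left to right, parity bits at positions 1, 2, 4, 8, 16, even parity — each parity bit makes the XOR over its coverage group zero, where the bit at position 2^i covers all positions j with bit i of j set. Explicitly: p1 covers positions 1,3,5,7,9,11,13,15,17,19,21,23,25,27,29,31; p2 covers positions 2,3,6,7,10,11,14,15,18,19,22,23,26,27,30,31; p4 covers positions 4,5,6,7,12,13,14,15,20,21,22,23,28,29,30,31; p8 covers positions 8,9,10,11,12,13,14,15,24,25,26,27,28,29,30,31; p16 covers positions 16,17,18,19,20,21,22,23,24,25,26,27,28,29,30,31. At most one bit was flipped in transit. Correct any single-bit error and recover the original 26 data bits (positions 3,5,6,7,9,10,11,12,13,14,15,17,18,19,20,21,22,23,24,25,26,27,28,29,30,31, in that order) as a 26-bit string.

11000101011111000101100100

s1: b1⊕b3⊕b5⊕b7⊕b9⊕b11⊕b13⊕b15⊕b17⊕b19⊕b21⊕b23⊕b25⊕b27⊕b29⊕b31 = 0⊕1⊕1⊕1⊕0⊕0⊕0⊕1⊕1⊕1⊕0⊕1⊕1⊕0⊕1⊕0 = 1
s2: b2⊕b3⊕b6⊕b7⊕b10⊕b11⊕b14⊕b15⊕b18⊕b19⊕b22⊕b23⊕b26⊕b27⊕b30⊕b31 = 0⊕1⊕0⊕1⊕1⊕0⊕1⊕1⊕1⊕1⊕0⊕1⊕1⊕0⊕0⊕0 = 1
s4: b4⊕b5⊕b6⊕b7⊕b12⊕b13⊕b14⊕b15⊕b20⊕b21⊕b22⊕b23⊕b28⊕b29⊕b30⊕b31 = 0⊕1⊕0⊕1⊕1⊕0⊕1⊕1⊕0⊕0⊕0⊕1⊕0⊕1⊕0⊕0 = 1
s8: b8⊕b9⊕b10⊕b11⊕b12⊕b13⊕b14⊕b15⊕b24⊕b25⊕b26⊕b27⊕b28⊕b29⊕b30⊕b31 = 1⊕0⊕1⊕0⊕1⊕0⊕1⊕1⊕0⊕1⊕1⊕0⊕0⊕1⊕0⊕0 = 0
s16: b16⊕b17⊕b18⊕b19⊕b20⊕b21⊕b22⊕b23⊕b24⊕b25⊕b26⊕b27⊕b28⊕b29⊕b30⊕b31 = 1⊕1⊕1⊕1⊕0⊕0⊕0⊕1⊕0⊕1⊕1⊕0⊕0⊕1⊕0⊕0 = 0
Syndrome (s16...s1) = 00111 → position 7.
Flip bit 7: corrected codeword = 0010100101010111111000101100100
Data bits at positions 3,5,6,7,9,10,11,12,13,14,15,17,18,19,20,21,22,23,24,25,26,27,28,29,30,31: 11000101011111000101100100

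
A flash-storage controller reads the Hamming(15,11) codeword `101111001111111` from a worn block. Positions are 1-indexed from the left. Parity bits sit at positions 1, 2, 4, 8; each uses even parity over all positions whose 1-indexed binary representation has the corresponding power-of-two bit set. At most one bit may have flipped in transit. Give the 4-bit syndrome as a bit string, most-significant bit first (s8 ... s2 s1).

1101

s1: b1⊕b3⊕b5⊕b7⊕b9⊕b11⊕b13⊕b15 = 1⊕1⊕1⊕0⊕1⊕1⊕1⊕1 = 1
s2: b2⊕b3⊕b6⊕b7⊕b10⊕b11⊕b14⊕b15 = 0⊕1⊕1⊕0⊕1⊕1⊕1⊕1 = 0
s4: b4⊕b5⊕b6⊕b7⊕b12⊕b13⊕b14⊕b15 = 1⊕1⊕1⊕0⊕1⊕1⊕1⊕1 = 1
s8: b8⊕b9⊕b10⊕b11⊕b12⊕b13⊕b14⊕b15 = 0⊕1⊕1⊕1⊕1⊕1⊕1⊕1 = 1
Syndrome (s8...s1) = 1101 → position 13.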